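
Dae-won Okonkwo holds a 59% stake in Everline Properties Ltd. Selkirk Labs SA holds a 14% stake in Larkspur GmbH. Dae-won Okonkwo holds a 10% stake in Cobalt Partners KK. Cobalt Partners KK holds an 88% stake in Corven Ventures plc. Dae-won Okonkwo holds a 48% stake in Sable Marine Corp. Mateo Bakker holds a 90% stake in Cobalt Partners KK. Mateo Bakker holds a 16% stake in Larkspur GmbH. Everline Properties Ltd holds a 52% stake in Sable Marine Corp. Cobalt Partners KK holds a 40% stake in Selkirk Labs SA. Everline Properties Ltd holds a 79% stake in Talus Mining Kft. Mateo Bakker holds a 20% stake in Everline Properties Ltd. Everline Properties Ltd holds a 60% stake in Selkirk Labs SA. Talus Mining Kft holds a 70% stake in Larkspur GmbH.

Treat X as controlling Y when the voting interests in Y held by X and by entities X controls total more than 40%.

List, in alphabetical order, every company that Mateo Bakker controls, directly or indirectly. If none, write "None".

Cobalt Partners KK, Corven Ventures plc

Mateo holds 90% of Cobalt, so Mateo controls Cobalt.
Cobalt holds 88% of Corven, so Mateo controls Corven.
No other company's threshold is met.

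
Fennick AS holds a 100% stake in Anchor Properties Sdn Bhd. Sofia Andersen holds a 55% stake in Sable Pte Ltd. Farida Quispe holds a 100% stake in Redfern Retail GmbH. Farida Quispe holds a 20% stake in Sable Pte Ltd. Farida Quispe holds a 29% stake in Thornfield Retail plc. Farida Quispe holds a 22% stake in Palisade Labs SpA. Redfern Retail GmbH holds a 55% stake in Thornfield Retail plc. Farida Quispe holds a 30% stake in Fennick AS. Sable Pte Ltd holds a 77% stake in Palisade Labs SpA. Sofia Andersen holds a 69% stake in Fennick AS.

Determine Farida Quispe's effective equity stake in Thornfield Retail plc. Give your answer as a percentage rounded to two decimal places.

84.00%

Farida reaches Thornfield along 2 paths.
Direct stake: 29% = 29%.
Via Redfern: 100% × 55% = 55%.
Total: 29% + 55% = 84%.
Rounded: 84.00%.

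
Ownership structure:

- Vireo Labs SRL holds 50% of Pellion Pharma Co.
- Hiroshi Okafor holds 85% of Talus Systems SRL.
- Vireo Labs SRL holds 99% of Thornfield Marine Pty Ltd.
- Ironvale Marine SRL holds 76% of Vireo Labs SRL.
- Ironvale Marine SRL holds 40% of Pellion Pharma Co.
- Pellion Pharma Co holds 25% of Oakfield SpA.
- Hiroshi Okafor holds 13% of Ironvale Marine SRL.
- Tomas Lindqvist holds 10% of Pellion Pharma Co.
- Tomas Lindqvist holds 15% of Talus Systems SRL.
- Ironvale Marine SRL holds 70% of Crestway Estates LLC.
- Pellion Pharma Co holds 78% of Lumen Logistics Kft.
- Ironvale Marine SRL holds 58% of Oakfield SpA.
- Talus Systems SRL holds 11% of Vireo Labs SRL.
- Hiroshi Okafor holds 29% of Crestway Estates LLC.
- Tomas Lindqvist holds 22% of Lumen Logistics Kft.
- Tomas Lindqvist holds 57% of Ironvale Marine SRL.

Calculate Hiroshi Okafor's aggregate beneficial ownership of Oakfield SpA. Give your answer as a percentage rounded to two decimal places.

11.24%

Hiroshi reaches Oakfield along 4 paths.
Via Ironvale → Pellion: 13% × 40% × 25% = 1.3%.
Via Ironvale → Vireo → Pellion: 13% × 76% × 50% × 25% = 1.235%.
Via Talus → Vireo → Pellion: 85% × 11% × 50% × 25% = 1.16875%.
Via Ironvale: 13% × 58% = 7.54%.
Total: 1.3% + 1.235% + 1.16875% + 7.54% = 11.24375%.
Rounded: 11.24%.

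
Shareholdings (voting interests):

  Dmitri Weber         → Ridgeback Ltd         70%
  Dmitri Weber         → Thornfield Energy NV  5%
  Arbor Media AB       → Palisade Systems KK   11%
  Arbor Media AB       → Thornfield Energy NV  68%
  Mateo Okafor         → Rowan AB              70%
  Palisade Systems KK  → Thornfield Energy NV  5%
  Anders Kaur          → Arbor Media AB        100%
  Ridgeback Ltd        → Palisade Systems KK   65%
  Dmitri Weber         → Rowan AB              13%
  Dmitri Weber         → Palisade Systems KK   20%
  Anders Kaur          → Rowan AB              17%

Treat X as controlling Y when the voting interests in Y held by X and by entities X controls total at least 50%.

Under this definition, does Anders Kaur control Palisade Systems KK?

Anders holds 100% of Arbor, so Anders controls Arbor.
Arbor holds 68% of Thornfield, so Anders controls Thornfield.
In Palisade, Anders's side holds only 11%, not ≥ 50%.
So Anders does not control Palisade.

No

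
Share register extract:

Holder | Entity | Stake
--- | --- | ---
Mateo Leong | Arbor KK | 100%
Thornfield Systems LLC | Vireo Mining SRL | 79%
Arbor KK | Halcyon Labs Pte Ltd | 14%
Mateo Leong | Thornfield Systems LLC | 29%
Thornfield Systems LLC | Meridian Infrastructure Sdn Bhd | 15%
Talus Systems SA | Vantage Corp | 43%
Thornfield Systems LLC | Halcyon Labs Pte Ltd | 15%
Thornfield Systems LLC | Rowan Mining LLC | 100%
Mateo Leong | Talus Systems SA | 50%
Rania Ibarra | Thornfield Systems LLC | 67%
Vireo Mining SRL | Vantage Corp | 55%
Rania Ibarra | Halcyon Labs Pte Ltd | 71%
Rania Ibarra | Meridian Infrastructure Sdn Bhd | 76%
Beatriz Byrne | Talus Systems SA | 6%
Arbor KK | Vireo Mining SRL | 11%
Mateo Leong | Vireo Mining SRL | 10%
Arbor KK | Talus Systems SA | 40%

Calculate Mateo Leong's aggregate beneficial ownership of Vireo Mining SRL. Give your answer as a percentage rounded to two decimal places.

43.91%

Mateo reaches Vireo along 3 paths.
Via Arbor: 100% × 11% = 11%.
Direct stake: 10% = 10%.
Via Thornfield: 29% × 79% = 22.91%.
Total: 11% + 10% + 22.91% = 43.91%.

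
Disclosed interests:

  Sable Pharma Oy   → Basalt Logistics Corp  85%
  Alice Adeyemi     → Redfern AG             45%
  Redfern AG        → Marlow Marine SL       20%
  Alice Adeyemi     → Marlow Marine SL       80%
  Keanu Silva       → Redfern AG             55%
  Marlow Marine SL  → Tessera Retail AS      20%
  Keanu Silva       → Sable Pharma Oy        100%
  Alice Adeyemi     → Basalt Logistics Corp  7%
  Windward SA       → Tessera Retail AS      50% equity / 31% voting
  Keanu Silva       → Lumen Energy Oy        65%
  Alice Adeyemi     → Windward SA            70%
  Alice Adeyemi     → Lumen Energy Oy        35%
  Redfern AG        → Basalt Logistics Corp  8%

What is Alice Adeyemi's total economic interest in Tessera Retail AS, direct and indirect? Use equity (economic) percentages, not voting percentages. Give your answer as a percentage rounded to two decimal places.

52.80%

Alice reaches Tessera along 3 paths.
Via Windward: 70% × 50% = 35%.
Via Redfern → Marlow: 45% × 20% × 20% = 1.8%.
Via Marlow: 80% × 20% = 16%.
Total: 35% + 1.8% + 16% = 52.8%.
Rounded: 52.80%.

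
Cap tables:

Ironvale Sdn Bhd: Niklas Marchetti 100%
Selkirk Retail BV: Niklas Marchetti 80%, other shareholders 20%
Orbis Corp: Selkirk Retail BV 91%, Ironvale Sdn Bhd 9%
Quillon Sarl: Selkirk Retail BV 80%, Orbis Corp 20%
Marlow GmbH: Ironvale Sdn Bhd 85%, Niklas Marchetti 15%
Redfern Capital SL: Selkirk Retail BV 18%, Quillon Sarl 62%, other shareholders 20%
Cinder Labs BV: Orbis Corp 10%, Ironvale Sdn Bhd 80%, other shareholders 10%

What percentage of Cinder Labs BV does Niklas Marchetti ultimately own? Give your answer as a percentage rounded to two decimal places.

88.18%

Niklas reaches Cinder along 3 paths.
Via Selkirk → Orbis: 80% × 91% × 10% = 7.28%.
Via Ironvale → Orbis: 100% × 9% × 10% = 0.9%.
Via Ironvale: 100% × 80% = 80%.
Total: 7.28% + 0.9% + 80% = 88.18%.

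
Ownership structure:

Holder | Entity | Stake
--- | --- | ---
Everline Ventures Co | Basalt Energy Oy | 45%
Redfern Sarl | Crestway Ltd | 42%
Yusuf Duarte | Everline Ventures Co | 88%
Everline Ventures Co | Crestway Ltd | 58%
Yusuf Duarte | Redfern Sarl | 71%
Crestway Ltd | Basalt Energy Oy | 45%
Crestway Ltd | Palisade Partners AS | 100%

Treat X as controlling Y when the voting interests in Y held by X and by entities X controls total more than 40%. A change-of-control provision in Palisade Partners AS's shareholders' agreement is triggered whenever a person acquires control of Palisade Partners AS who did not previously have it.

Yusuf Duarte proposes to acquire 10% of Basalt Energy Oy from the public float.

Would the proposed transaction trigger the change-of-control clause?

The purchase changes only Yusuf's holdings, so Yusuf is the only person who could newly come to control Palisade.
Yusuf holds 71% of Redfern, so Yusuf controls Redfern.
Yusuf holds 88% of Everline, so Yusuf controls Everline.
Redfern and Everline together hold 42% + 58% = 100% of Crestway, so Yusuf controls Crestway.
Crestway holds 100% of Palisade, so Yusuf controls Palisade.
So Yusuf already controls Palisade before the transaction.
After the purchase, Yusuf holds 10% of Basalt directly.
Yusuf controlled Palisade already, so this is not a new person acquiring control; every other person's position is unchanged or reduced.
No new person acquires control, so the clause is not triggered.

No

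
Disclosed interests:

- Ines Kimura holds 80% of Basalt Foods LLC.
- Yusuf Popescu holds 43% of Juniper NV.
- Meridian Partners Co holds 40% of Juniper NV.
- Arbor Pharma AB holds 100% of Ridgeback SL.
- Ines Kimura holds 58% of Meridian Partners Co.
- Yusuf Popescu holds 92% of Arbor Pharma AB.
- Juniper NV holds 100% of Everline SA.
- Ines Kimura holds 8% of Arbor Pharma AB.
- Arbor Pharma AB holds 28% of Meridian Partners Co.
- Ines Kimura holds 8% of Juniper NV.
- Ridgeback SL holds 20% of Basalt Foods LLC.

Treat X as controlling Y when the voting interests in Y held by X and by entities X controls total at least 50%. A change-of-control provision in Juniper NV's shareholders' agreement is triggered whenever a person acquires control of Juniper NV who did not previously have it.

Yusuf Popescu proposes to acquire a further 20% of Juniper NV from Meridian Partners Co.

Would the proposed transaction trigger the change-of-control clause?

Yes

The purchase adds only to Yusuf's holdings (Meridian's stake shrinks), so Yusuf is the only person who could newly come to control Juniper.
Yusuf holds 92% of Arbor, so Yusuf controls Arbor.
Arbor holds 100% of Ridgeback, so Yusuf controls Ridgeback.
In Juniper, Yusuf's side holds only 43%, not ≥ 50%.
So before the transaction, Yusuf does not control Juniper.
After the purchase, Yusuf's direct stake in Juniper rises to 43% + 20% = 63%, and Meridian's stake falls to 20%.
Yusuf holds 63% of Juniper, so Yusuf controls Juniper.
Yusuf did not control Juniper before and does after, so the clause is triggered.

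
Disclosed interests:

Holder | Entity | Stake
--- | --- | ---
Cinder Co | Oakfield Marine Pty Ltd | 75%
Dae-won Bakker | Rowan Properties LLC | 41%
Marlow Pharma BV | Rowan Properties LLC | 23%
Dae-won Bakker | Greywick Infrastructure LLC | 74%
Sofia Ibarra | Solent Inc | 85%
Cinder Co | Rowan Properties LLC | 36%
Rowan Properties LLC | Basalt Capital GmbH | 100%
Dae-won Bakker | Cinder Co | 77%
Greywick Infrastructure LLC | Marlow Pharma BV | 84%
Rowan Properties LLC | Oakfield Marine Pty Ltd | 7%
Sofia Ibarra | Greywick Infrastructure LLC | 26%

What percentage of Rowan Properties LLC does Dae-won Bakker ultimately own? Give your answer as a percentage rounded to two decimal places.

83.02%

Dae-won reaches Rowan along 3 paths.
Via Cinder: 77% × 36% = 27.72%.
Direct stake: 41% = 41%.
Via Greywick → Marlow: 74% × 84% × 23% = 14.2968%.
Total: 27.72% + 41% + 14.2968% = 83.0168%.
Rounded: 83.02%.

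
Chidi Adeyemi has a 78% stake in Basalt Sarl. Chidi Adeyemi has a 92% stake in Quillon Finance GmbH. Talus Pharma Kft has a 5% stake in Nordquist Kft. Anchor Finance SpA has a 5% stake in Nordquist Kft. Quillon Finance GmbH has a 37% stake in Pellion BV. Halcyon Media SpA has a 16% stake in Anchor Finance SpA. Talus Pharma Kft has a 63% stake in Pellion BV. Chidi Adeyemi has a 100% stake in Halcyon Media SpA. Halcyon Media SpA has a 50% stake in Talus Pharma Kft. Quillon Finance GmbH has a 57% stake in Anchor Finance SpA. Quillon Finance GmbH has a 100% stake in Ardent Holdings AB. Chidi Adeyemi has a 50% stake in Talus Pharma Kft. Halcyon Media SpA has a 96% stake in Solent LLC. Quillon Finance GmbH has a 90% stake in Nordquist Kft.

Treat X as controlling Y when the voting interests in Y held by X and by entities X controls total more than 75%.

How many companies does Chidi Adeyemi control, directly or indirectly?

Chidi holds 92% of Quillon, so Chidi controls Quillon.
Chidi holds 100% of Halcyon, so Chidi controls Halcyon.
Halcyon holds 96% of Solent, so Chidi controls Solent.
Chidi and Halcyon together hold 50% + 50% = 100% of Talus, so Chidi controls Talus.
Quillon holds 100% of Ardent, so Chidi controls Ardent.
Talus and Quillon together hold 63% + 37% = 100% of Pellion, so Chidi controls Pellion.
Chidi holds 78% of Basalt, so Chidi controls Basalt.
Quillon and Talus together hold 90% + 5% = 95% of Nordquist, so Chidi controls Nordquist.
No other company's threshold is met.
Chidi controls 8 companies.

8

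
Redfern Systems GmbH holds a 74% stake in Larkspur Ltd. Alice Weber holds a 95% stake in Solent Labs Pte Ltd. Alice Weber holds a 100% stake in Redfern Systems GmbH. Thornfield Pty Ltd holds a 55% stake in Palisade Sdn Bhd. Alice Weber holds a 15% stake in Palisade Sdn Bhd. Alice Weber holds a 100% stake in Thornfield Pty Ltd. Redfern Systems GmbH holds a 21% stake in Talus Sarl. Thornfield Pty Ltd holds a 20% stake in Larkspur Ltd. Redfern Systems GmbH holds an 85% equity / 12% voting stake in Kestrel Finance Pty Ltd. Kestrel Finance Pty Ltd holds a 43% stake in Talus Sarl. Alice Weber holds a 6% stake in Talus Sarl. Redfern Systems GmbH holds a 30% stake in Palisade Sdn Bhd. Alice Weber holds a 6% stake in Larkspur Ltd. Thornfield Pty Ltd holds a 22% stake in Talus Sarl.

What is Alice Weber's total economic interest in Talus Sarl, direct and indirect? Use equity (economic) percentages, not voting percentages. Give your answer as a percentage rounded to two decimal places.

Alice reaches Talus along 4 paths.
Via Redfern → Kestrel: 100% × 85% × 43% = 36.55%.
Via Thornfield: 100% × 22% = 22%.
Direct stake: 6% = 6%.
Via Redfern: 100% × 21% = 21%.
Total: 36.55% + 22% + 6% + 21% = 85.55%.

85.55%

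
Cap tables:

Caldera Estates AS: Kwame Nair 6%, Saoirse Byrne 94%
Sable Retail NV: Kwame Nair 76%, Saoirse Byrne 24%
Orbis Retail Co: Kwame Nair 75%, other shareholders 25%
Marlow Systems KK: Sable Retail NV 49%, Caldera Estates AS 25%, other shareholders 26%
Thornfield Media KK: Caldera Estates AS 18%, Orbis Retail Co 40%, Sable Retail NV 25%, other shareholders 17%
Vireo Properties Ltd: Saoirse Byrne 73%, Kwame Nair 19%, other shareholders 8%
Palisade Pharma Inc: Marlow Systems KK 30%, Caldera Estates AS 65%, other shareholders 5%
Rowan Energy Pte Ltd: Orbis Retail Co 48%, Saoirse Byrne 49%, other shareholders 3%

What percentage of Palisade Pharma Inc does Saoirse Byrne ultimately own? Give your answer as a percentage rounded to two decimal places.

Saoirse reaches Palisade along 3 paths.
Via Sable → Marlow: 24% × 49% × 30% = 3.528%.
Via Caldera → Marlow: 94% × 25% × 30% = 7.05%.
Via Caldera: 94% × 65% = 61.1%.
Total: 3.528% + 7.05% + 61.1% = 71.678%.
Rounded: 71.68%.

71.68%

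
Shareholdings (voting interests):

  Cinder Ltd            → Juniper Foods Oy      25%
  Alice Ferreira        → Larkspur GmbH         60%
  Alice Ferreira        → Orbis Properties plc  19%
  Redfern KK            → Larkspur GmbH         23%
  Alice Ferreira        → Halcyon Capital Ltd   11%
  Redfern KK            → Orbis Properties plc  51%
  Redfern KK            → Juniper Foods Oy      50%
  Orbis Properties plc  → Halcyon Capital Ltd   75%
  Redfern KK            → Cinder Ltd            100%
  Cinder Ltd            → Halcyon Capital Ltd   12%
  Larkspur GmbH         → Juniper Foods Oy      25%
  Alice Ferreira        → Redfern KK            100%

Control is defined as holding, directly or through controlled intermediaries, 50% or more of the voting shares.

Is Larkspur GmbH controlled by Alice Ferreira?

Yes

Alice holds 100% of Redfern, so Alice controls Redfern.
Alice and Redfern together hold 60% + 23% = 83% of Larkspur, so Alice controls Larkspur.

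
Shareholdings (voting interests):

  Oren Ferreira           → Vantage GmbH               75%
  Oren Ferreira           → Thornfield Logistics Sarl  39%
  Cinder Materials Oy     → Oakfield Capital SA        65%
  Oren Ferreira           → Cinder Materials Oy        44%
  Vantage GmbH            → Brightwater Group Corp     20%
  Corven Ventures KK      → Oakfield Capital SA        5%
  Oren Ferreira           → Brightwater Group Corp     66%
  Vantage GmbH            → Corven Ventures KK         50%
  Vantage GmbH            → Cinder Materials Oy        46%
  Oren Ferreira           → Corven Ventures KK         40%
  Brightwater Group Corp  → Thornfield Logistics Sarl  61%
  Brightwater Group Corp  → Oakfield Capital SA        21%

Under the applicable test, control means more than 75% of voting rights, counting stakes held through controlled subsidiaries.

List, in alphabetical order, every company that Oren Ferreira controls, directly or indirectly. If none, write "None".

None

Oren's largest direct stake is 75% in Vantage, which does not meet the threshold.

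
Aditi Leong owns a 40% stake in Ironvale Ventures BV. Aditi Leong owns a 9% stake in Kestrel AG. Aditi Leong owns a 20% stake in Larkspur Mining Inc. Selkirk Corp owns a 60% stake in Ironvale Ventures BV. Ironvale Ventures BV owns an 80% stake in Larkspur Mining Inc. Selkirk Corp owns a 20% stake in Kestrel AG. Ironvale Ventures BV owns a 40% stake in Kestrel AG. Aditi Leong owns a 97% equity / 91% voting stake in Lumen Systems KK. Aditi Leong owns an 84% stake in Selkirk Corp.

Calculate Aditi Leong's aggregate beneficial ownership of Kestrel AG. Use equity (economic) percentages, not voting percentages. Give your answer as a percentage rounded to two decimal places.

Aditi reaches Kestrel along 4 paths.
Via Ironvale: 40% × 40% = 16%.
Via Selkirk → Ironvale: 84% × 60% × 40% = 20.16%.
Direct stake: 9% = 9%.
Via Selkirk: 84% × 20% = 16.8%.
Total: 16% + 20.16% + 9% + 16.8% = 61.96%.

61.96%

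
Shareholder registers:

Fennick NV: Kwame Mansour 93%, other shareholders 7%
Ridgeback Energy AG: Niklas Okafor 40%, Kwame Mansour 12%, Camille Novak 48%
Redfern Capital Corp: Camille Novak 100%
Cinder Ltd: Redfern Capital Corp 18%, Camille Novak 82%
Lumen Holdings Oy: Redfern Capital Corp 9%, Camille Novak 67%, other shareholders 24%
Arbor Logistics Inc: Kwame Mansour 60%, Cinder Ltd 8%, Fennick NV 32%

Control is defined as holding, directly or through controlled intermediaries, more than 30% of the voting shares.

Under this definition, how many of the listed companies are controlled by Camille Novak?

Camille holds 48% of Ridgeback, so Camille controls Ridgeback.
Camille holds 100% of Redfern, so Camille controls Redfern.
Redfern and Camille together hold 18% + 82% = 100% of Cinder, so Camille controls Cinder.
Redfern and Camille together hold 9% + 67% = 76% of Lumen, so Camille controls Lumen.
No other company's threshold is met.
Camille controls 4 companies.

4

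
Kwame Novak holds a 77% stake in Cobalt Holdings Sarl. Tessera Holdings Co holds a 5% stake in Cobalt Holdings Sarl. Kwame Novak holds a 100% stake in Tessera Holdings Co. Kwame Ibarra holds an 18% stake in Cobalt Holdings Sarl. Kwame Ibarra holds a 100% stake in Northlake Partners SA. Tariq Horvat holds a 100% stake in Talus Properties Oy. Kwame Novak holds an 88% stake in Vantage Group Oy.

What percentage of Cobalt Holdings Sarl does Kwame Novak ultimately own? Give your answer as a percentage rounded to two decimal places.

Kwame Novak reaches Cobalt along 2 paths.
Via Tessera: 100% × 5% = 5%.
Direct stake: 77% = 77%.
Total: 5% + 77% = 82%.
Rounded: 82.00%.

82.00%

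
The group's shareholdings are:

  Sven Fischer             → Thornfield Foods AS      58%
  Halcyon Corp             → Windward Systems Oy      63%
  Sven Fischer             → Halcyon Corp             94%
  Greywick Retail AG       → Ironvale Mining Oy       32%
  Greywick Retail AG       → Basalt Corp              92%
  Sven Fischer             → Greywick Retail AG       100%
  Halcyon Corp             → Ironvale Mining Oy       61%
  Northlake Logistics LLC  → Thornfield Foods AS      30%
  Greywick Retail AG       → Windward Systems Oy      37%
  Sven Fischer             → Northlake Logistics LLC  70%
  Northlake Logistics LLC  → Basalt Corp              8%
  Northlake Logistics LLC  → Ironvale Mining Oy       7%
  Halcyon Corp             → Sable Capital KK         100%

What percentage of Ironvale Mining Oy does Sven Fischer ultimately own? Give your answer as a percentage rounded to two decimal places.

Sven reaches Ironvale along 3 paths.
Via Northlake: 70% × 7% = 4.9%.
Via Halcyon: 94% × 61% = 57.34%.
Via Greywick: 100% × 32% = 32%.
Total: 4.9% + 57.34% + 32% = 94.24%.

94.24%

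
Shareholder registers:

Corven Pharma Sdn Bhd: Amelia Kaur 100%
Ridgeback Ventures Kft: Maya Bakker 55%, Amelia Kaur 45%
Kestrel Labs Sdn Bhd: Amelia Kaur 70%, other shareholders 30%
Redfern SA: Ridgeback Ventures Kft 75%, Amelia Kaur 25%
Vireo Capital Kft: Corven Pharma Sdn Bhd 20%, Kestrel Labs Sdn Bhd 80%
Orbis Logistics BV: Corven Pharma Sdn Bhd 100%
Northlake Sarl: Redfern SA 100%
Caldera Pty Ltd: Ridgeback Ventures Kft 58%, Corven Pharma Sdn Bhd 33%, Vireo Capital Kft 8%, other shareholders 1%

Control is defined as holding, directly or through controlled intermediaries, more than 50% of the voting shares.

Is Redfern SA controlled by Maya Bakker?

Yes

Maya holds 55% of Ridgeback, so Maya controls Ridgeback.
Ridgeback holds 75% of Redfern, so Maya controls Redfern.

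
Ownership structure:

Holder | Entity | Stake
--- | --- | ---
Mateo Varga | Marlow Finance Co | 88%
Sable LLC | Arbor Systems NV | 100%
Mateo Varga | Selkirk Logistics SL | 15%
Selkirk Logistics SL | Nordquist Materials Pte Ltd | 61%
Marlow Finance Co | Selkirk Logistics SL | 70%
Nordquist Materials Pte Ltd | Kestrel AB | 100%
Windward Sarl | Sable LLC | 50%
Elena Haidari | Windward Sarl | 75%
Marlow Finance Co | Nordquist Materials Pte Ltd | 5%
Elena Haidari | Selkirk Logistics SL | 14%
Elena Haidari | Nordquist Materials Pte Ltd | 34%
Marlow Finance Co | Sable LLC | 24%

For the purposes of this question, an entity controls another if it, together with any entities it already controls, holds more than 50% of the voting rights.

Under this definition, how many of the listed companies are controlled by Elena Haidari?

Elena holds 75% of Windward, so Elena controls Windward.
No other company's threshold is met.
Elena controls 1 company.

1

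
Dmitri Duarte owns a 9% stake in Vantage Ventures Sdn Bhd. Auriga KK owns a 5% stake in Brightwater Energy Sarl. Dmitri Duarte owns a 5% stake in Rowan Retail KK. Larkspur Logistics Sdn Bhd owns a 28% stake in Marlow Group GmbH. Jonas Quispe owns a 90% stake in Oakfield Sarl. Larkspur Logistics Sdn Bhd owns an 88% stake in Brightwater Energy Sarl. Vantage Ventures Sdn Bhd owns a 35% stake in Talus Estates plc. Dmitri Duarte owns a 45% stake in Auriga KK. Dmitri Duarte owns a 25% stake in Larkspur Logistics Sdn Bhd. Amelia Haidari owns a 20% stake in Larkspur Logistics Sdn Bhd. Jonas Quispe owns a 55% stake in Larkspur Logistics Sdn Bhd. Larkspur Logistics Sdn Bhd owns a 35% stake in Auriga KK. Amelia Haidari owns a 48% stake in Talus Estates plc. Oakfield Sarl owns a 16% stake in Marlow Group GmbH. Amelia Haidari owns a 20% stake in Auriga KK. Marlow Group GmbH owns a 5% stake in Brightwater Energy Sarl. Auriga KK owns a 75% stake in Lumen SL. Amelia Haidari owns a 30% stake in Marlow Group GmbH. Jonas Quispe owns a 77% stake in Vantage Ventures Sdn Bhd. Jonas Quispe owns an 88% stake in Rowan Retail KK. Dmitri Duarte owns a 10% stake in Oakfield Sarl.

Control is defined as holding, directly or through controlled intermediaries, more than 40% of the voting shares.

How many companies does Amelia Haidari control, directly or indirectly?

Amelia holds 48% of Talus, so Amelia controls Talus.
No other company's threshold is met.
Amelia controls 1 company.

1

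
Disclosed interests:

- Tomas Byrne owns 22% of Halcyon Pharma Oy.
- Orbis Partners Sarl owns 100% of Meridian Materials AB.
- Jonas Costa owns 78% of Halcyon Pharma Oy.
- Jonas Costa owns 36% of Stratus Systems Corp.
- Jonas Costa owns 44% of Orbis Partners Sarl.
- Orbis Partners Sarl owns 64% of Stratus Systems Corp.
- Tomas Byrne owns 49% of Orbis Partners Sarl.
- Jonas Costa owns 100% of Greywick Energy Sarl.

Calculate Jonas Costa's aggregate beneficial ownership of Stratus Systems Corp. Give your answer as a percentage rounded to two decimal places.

64.16%

Jonas reaches Stratus along 2 paths.
Direct stake: 36% = 36%.
Via Orbis: 44% × 64% = 28.16%.
Total: 36% + 28.16% = 64.16%.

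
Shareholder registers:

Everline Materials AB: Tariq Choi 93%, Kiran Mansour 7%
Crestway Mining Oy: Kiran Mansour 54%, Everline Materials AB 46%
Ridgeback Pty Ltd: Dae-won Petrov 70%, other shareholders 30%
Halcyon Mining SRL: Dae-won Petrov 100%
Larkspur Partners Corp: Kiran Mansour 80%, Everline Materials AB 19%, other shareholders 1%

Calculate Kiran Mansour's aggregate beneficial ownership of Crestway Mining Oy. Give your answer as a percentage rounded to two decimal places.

Kiran reaches Crestway along 2 paths.
Direct stake: 54% = 54%.
Via Everline: 7% × 46% = 3.22%.
Total: 54% + 3.22% = 57.22%.

57.22%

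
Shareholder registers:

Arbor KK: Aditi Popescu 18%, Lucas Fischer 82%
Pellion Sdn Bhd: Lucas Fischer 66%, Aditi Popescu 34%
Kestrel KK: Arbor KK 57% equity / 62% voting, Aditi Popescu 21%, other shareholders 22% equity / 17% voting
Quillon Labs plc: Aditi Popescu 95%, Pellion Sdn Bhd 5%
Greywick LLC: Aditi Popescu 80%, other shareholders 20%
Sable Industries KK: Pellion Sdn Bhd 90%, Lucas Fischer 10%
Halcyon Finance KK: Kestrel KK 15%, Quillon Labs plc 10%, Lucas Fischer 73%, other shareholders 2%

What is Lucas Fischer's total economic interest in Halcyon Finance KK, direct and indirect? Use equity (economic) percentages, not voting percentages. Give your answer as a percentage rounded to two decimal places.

80.34%

Lucas reaches Halcyon along 3 paths.
Via Arbor → Kestrel: 82% × 57% × 15% = 7.011%.
Via Pellion → Quillon: 66% × 5% × 10% = 0.33%.
Direct stake: 73% = 73%.
Total: 7.011% + 0.33% + 73% = 80.341%.
Rounded: 80.34%.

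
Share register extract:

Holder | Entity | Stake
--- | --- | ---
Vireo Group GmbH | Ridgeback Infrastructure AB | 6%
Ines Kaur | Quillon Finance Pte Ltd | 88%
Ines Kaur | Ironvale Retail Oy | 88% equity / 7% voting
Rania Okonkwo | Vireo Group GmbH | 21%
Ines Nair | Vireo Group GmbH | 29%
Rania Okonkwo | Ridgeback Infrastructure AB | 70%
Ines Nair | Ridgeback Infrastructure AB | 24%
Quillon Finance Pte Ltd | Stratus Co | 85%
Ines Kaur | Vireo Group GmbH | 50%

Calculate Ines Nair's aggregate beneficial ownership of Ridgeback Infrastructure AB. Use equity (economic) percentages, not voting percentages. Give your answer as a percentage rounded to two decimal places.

Ines Nair reaches Ridgeback along 2 paths.
Direct stake: 24% = 24%.
Via Vireo: 29% × 6% = 1.74%.
Total: 24% + 1.74% = 25.74%.

25.74%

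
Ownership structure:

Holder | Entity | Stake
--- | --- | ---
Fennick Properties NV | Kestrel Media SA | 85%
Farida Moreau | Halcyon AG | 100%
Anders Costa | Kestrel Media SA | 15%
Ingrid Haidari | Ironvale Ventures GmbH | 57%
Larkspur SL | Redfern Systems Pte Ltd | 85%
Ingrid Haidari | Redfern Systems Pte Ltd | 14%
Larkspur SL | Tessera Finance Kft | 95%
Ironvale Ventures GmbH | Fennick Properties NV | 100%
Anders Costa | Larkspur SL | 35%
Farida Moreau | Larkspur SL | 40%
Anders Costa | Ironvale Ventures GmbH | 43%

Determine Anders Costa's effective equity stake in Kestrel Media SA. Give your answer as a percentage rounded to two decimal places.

51.55%

Anders reaches Kestrel along 2 paths.
Direct stake: 15% = 15%.
Via Ironvale → Fennick: 43% × 100% × 85% = 36.55%.
Total: 15% + 36.55% = 51.55%.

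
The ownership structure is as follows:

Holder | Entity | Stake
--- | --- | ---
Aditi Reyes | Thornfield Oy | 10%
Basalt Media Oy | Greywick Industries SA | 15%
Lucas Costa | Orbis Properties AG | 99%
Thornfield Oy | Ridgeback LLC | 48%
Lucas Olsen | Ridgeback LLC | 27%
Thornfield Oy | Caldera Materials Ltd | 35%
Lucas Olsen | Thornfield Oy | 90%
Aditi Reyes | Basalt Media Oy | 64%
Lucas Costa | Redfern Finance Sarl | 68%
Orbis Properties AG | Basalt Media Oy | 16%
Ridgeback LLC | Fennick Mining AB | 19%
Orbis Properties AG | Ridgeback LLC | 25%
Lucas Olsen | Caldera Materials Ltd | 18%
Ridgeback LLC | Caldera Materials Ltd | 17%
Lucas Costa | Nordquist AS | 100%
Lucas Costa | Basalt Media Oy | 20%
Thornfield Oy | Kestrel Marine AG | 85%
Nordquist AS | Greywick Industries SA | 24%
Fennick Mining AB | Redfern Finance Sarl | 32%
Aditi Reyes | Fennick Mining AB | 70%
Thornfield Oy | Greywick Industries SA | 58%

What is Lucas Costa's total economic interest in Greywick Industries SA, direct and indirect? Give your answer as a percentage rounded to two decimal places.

Lucas Costa reaches Greywick along 3 paths.
Via Nordquist: 100% × 24% = 24%.
Via Orbis → Basalt: 99% × 16% × 15% = 2.376%.
Via Basalt: 20% × 15% = 3%.
Total: 24% + 2.376% + 3% = 29.376%.
Rounded: 29.38%.

29.38%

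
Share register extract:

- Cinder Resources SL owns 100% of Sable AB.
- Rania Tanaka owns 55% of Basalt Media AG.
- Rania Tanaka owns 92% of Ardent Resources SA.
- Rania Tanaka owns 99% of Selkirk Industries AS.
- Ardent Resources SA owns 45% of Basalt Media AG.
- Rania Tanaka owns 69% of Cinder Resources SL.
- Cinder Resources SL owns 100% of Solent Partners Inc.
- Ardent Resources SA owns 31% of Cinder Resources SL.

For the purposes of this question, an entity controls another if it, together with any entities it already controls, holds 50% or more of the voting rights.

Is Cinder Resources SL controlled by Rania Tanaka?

Yes

Rania holds 92% of Ardent, so Rania controls Ardent.
Ardent and Rania together hold 31% + 69% = 100% of Cinder, so Rania controls Cinder.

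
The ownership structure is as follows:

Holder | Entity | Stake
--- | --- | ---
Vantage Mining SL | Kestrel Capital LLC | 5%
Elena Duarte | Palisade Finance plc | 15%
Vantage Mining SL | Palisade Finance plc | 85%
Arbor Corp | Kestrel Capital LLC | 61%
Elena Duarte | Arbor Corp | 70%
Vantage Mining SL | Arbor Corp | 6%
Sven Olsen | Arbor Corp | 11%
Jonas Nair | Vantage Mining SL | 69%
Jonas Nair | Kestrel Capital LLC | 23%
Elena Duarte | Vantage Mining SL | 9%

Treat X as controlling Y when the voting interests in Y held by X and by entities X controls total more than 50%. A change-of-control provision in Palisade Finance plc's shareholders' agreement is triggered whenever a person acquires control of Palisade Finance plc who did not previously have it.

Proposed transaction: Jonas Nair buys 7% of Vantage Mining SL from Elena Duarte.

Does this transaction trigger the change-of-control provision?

No

The purchase adds only to Jonas's holdings (Elena's stake shrinks), so Jonas is the only person who could newly come to control Palisade.
Jonas holds 69% of Vantage, so Jonas controls Vantage.
Vantage holds 85% of Palisade, so Jonas controls Palisade.
So Jonas already controls Palisade before the transaction.
After the purchase, Jonas's direct stake in Vantage rises to 69% + 7% = 76%, and Elena's stake falls to 2%.
Jonas controlled Palisade already, so this is not a new person acquiring control; every other person's position is unchanged or reduced.
No new person acquires control, so the clause is not triggered.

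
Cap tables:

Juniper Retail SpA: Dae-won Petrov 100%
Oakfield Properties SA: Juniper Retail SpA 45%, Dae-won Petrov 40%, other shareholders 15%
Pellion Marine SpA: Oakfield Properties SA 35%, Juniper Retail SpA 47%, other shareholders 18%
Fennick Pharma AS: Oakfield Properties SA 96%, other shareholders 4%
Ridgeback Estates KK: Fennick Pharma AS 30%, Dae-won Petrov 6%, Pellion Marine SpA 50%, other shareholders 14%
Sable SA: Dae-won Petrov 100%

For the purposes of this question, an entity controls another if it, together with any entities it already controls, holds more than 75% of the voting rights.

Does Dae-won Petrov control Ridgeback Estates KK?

Dae-won holds 100% of Juniper, so Dae-won controls Juniper.
Juniper and Dae-won together hold 45% + 40% = 85% of Oakfield, so Dae-won controls Oakfield.
Oakfield holds 96% of Fennick, so Dae-won controls Fennick.
Oakfield and Juniper together hold 35% + 47% = 82% of Pellion, so Dae-won controls Pellion.
Fennick and Dae-won and Pellion together hold 30% + 6% + 50% = 86% of Ridgeback, so Dae-won controls Ridgeback.

Yes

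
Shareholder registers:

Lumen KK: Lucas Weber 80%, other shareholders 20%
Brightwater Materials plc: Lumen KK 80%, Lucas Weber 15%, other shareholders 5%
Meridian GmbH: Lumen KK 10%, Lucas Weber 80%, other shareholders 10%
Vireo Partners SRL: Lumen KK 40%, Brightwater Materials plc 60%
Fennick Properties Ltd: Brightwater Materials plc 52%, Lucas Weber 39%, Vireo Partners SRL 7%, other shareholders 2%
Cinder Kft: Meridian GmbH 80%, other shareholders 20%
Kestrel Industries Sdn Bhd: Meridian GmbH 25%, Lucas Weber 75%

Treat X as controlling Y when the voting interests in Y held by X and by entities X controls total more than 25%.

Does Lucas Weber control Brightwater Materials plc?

Yes

Lucas holds 80% of Lumen, so Lucas controls Lumen.
Lumen and Lucas together hold 80% + 15% = 95% of Brightwater, so Lucas controls Brightwater.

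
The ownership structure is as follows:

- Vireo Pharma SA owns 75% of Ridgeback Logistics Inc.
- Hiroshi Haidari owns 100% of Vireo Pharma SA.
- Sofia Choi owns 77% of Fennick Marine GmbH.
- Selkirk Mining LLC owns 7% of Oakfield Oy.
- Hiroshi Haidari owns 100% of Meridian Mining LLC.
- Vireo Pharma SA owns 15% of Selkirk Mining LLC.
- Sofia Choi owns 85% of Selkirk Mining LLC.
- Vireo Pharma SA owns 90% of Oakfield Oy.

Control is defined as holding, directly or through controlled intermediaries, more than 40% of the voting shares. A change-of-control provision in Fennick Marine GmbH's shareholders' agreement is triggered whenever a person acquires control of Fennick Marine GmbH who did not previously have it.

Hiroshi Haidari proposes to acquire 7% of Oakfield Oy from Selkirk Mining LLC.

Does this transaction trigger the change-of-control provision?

No

The purchase adds only to Hiroshi's holdings (Selkirk's stake shrinks), so Hiroshi is the only person who could newly come to control Fennick.
Hiroshi holds 100% of Vireo, so Hiroshi controls Vireo.
Vireo holds 75% of Ridgeback, so Hiroshi controls Ridgeback.
Hiroshi holds 100% of Meridian, so Hiroshi controls Meridian.
Vireo holds 90% of Oakfield, so Hiroshi controls Oakfield.
Neither Hiroshi nor any entity Hiroshi controls holds any voting interest in Fennick.
So before the transaction, Hiroshi does not control Fennick.
After the purchase, Hiroshi holds 7% of Oakfield directly, and Selkirk's stake falls to 0%.
Vireo and Hiroshi together hold 90% + 7% = 97% of Oakfield, so Hiroshi controls Oakfield.
After the transaction, neither Hiroshi nor any entity Hiroshi controls holds a voting interest in Fennick, so Hiroshi still does not control it.
No new person acquires control, so the clause is not triggered.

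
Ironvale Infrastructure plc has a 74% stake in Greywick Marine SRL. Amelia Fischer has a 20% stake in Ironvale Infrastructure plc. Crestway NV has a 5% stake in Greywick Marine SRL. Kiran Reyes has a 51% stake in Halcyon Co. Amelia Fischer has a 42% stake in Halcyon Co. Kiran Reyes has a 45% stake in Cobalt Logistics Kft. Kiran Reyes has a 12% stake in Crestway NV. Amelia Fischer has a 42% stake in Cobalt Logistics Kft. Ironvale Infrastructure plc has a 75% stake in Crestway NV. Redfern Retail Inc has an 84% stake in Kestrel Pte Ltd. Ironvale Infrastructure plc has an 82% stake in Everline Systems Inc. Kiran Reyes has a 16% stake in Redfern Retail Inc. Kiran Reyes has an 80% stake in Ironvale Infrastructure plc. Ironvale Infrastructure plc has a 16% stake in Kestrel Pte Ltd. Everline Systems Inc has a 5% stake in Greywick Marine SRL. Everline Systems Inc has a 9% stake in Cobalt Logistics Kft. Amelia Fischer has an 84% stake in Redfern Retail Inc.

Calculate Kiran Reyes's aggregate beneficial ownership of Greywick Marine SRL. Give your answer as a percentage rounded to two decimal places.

66.08%

Kiran reaches Greywick along 4 paths.
Via Ironvale → Everline: 80% × 82% × 5% = 3.28%.
Via Crestway: 12% × 5% = 0.6%.
Via Ironvale → Crestway: 80% × 75% × 5% = 3%.
Via Ironvale: 80% × 74% = 59.2%.
Total: 3.28% + 0.6% + 3% + 59.2% = 66.08%.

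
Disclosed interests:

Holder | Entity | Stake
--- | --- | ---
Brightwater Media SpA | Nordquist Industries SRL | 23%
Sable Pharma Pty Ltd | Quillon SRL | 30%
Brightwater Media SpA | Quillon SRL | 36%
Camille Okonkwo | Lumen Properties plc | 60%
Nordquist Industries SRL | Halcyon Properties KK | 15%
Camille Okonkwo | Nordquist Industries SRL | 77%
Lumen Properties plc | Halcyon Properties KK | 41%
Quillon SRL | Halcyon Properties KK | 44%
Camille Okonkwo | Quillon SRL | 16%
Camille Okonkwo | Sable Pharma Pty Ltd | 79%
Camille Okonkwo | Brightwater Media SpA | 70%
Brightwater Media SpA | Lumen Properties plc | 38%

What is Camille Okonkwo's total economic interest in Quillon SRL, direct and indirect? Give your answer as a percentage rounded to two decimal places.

64.90%

Camille reaches Quillon along 3 paths.
Direct stake: 16% = 16%.
Via Brightwater: 70% × 36% = 25.2%.
Via Sable: 79% × 30% = 23.7%.
Total: 16% + 25.2% + 23.7% = 64.9%.
Rounded: 64.90%.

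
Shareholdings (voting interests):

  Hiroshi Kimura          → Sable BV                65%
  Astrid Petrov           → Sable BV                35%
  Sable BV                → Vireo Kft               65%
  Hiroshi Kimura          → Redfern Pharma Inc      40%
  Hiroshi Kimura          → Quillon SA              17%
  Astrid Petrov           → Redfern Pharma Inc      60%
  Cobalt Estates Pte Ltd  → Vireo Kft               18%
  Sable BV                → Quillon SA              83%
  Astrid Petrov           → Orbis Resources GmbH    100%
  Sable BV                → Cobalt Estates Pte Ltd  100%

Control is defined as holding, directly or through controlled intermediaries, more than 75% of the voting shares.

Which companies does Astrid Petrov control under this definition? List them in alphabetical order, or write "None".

Astrid holds 100% of Orbis, so Astrid controls Orbis.
No other company's threshold is met.

Orbis Resources GmbH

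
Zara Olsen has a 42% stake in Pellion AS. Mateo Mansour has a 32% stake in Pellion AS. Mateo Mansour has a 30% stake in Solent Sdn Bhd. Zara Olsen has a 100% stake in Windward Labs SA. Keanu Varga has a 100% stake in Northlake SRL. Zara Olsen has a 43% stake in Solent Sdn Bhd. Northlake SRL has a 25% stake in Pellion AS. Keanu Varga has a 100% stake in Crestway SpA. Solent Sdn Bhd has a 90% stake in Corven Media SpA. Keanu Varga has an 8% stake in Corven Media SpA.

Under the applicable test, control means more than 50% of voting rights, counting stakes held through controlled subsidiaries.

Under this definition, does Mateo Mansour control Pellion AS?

No

Mateo's largest direct stake is 32% in Pellion, which does not meet the threshold, so Mateo controls no company.
In Pellion, Mateo's side holds only 32%, not > 50%.
So Mateo does not control Pellion.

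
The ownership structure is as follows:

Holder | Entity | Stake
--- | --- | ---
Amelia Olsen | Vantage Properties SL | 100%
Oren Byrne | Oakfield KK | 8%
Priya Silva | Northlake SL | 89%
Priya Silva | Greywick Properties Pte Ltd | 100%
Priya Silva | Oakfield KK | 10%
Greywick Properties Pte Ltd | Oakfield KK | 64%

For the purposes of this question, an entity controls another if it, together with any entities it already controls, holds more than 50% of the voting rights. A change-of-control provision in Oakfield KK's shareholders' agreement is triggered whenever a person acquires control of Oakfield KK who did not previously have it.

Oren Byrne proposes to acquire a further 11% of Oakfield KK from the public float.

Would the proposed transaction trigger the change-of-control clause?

The purchase changes only Oren's holdings, so Oren is the only person who could newly come to control Oakfield.
Oren's largest direct stake is 8% in Oakfield, which does not meet the threshold, so Oren controls no company.
In Oakfield, Oren's side holds only 8%, not > 50%.
So before the transaction, Oren does not control Oakfield.
After the purchase, Oren's direct stake in Oakfield rises to 8% + 11% = 19%.
After the transaction, Oren's side holds 19% of Oakfield, not > 50%, so Oren still does not control Oakfield.
No new person acquires control, so the clause is not triggered.

No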